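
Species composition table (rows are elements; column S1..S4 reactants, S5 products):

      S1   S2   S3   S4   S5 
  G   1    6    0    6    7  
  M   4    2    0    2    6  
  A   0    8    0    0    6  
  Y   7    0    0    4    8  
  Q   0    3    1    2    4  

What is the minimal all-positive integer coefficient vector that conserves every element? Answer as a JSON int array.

G: 4·1+3·6+5·0+1·6 = 28 | 4·7 = 28
M: 4·4+3·2+5·0+1·2 = 24 | 4·6 = 24
A: 4·0+3·8+5·0+1·0 = 24 | 4·6 = 24
Y: 4·7+3·0+5·0+1·4 = 32 | 4·8 = 32
Q: 4·0+3·3+5·1+1·2 = 16 | 4·4 = 16
gcd(4,3,5,1,4) = 1

Coefficients: [4, 3, 5, 1, 4]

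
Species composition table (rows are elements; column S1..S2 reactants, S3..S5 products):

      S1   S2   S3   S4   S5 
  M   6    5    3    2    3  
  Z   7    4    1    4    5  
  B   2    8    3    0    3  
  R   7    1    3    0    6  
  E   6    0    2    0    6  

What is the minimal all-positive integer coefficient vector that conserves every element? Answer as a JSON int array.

Coefficients: [4, 2, 6, 5, 2]

M: 4·6+2·5 = 34 | 6·3+5·2+2·3 = 34
Z: 4·7+2·4 = 36 | 6·1+5·4+2·5 = 36
B: 4·2+2·8 = 24 | 6·3+5·0+2·3 = 24
R: 4·7+2·1 = 30 | 6·3+5·0+2·6 = 30
E: 4·6+2·0 = 24 | 6·2+5·0+2·6 = 24
gcd(4,2,6,5,2) = 1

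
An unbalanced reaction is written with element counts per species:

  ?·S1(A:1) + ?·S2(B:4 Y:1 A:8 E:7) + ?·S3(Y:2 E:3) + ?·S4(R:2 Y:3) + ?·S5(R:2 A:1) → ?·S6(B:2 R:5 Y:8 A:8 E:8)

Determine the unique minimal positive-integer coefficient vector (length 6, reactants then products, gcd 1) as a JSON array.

B: 6·0+1·4+3·0+3·0+2·0 = 4 | 2·2 = 4
R: 6·0+1·0+3·0+3·2+2·2 = 10 | 2·5 = 10
Y: 6·0+1·1+3·2+3·3+2·0 = 16 | 2·8 = 16
A: 6·1+1·8+3·0+3·0+2·1 = 16 | 2·8 = 16
E: 6·0+1·7+3·3+3·0+2·0 = 16 | 2·8 = 16
gcd(6,1,3,3,2,2) = 1

Coefficients: [6, 1, 3, 3, 2, 2]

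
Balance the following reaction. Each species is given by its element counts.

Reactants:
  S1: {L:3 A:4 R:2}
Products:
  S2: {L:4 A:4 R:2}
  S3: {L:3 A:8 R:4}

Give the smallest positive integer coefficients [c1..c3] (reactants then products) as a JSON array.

L: 5·3 = 15 | 3·4+1·3 = 15
A: 5·4 = 20 | 3·4+1·8 = 20
R: 5·2 = 10 | 3·2+1·4 = 10
gcd(5,3,1) = 1

Coefficients: [5, 3, 1]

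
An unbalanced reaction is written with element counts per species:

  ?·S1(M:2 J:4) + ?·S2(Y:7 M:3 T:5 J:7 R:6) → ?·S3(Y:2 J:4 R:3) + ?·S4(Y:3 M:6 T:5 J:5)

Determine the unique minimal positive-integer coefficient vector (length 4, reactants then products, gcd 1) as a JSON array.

Y: 3·0+2·7 = 14 | 4·2+2·3 = 14
M: 3·2+2·3 = 12 | 4·0+2·6 = 12
T: 3·0+2·5 = 10 | 4·0+2·5 = 10
J: 3·4+2·7 = 26 | 4·4+2·5 = 26
R: 3·0+2·6 = 12 | 4·3+2·0 = 12
gcd(3,2,4,2) = 1

Coefficients: [3, 2, 4, 2]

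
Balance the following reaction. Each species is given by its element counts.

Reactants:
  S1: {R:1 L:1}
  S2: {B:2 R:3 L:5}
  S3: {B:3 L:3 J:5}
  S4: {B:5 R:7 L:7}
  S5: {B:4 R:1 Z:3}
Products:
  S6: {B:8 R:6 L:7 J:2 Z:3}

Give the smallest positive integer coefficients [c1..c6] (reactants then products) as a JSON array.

B: 5·0+2·2+2·3+2·5+5·4 = 40 | 5·8 = 40
R: 5·1+2·3+2·0+2·7+5·1 = 30 | 5·6 = 30
L: 5·1+2·5+2·3+2·7+5·0 = 35 | 5·7 = 35
J: 5·0+2·0+2·5+2·0+5·0 = 10 | 5·2 = 10
Z: 5·0+2·0+2·0+2·0+5·3 = 15 | 5·3 = 15
gcd(5,2,2,2,5,5) = 1

Coefficients: [5, 2, 2, 2, 5, 5]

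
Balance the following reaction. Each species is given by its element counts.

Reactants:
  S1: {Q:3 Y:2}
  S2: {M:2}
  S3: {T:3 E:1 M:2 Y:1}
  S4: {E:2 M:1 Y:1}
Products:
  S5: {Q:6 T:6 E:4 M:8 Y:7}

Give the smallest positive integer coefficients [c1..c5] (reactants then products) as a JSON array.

Q: 4·3+3·0+4·0+2·0 = 12 | 2·6 = 12
T: 4·0+3·0+4·3+2·0 = 12 | 2·6 = 12
E: 4·0+3·0+4·1+2·2 = 8 | 2·4 = 8
M: 4·0+3·2+4·2+2·1 = 16 | 2·8 = 16
Y: 4·2+3·0+4·1+2·1 = 14 | 2·7 = 14
gcd(4,3,4,2,2) = 1

Coefficients: [4, 3, 4, 2, 2]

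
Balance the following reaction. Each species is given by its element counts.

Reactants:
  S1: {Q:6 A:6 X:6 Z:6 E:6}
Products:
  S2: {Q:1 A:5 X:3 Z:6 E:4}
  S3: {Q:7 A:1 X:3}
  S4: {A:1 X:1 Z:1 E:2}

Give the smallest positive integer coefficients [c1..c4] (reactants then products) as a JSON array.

Q: 4·6 = 24 | 3·1+3·7+6·0 = 24
A: 4·6 = 24 | 3·5+3·1+6·1 = 24
X: 4·6 = 24 | 3·3+3·3+6·1 = 24
Z: 4·6 = 24 | 3·6+3·0+6·1 = 24
E: 4·6 = 24 | 3·4+3·0+6·2 = 24
gcd(4,3,3,6) = 1

Coefficients: [4, 3, 3, 6]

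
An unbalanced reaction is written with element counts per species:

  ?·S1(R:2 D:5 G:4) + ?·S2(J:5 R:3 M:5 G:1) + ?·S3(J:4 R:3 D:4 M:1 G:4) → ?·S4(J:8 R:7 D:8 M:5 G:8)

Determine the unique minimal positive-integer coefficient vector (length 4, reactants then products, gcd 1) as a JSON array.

J: 4·0+4·5+5·4 = 40 | 5·8 = 40
R: 4·2+4·3+5·3 = 35 | 5·7 = 35
D: 4·5+4·0+5·4 = 40 | 5·8 = 40
M: 4·0+4·5+5·1 = 25 | 5·5 = 25
G: 4·4+4·1+5·4 = 40 | 5·8 = 40
gcd(4,4,5,5) = 1

Coefficients: [4, 4, 5, 5]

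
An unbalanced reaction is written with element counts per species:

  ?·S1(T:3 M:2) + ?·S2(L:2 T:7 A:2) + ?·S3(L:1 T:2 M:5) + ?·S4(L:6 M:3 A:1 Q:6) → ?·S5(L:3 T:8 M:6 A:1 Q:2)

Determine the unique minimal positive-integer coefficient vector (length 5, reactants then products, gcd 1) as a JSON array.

L: 5·0+1·2+1·1+1·6 = 9 | 3·3 = 9
T: 5·3+1·7+1·2+1·0 = 24 | 3·8 = 24
M: 5·2+1·0+1·5+1·3 = 18 | 3·6 = 18
A: 5·0+1·2+1·0+1·1 = 3 | 3·1 = 3
Q: 5·0+1·0+1·0+1·6 = 6 | 3·2 = 6
gcd(5,1,1,1,3) = 1

Coefficients: [5, 1, 1, 1, 3]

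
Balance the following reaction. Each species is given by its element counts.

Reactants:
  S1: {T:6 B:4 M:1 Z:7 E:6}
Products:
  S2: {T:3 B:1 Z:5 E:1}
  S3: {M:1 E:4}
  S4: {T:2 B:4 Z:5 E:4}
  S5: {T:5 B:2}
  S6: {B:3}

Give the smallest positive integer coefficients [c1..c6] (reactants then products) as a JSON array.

Coefficients: [5, 6, 5, 1, 2, 2]

T: 5·6 = 30 | 6·3+5·0+1·2+2·5+2·0 = 30
B: 5·4 = 20 | 6·1+5·0+1·4+2·2+2·3 = 20
M: 5·1 = 5 | 6·0+5·1+1·0+2·0+2·0 = 5
Z: 5·7 = 35 | 6·5+5·0+1·5+2·0+2·0 = 35
E: 5·6 = 30 | 6·1+5·4+1·4+2·0+2·0 = 30
gcd(5,6,5,1,2,2) = 1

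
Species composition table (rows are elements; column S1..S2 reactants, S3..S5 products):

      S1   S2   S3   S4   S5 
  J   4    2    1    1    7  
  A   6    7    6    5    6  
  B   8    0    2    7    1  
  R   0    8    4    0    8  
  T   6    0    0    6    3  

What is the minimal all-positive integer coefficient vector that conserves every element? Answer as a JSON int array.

J: 3·4+4·2 = 20 | 4·1+2·1+2·7 = 20
A: 3·6+4·7 = 46 | 4·6+2·5+2·6 = 46
B: 3·8+4·0 = 24 | 4·2+2·7+2·1 = 24
R: 3·0+4·8 = 32 | 4·4+2·0+2·8 = 32
T: 3·6+4·0 = 18 | 4·0+2·6+2·3 = 18
gcd(3,4,4,2,2) = 1

Coefficients: [3, 4, 4, 2, 2]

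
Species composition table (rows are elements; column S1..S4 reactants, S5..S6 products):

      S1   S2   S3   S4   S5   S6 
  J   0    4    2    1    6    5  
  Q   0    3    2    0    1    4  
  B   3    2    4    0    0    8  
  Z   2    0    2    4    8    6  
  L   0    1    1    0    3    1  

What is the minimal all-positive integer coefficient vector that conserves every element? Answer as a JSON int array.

J: 6·0+5·4+3·2+5·1 = 31 | 1·6+5·5 = 31
Q: 6·0+5·3+3·2+5·0 = 21 | 1·1+5·4 = 21
B: 6·3+5·2+3·4+5·0 = 40 | 1·0+5·8 = 40
Z: 6·2+5·0+3·2+5·4 = 38 | 1·8+5·6 = 38
L: 6·0+5·1+3·1+5·0 = 8 | 1·3+5·1 = 8
gcd(6,5,3,5,1,5) = 1

Coefficients: [6, 5, 3, 5, 1, 5]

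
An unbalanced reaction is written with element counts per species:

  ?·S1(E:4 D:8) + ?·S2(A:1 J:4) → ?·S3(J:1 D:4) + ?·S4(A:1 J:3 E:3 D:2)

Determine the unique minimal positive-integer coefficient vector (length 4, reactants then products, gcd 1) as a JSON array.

A: 3·0+4·1 = 4 | 4·0+4·1 = 4
J: 3·0+4·4 = 16 | 4·1+4·3 = 16
E: 3·4+4·0 = 12 | 4·0+4·3 = 12
D: 3·8+4·0 = 24 | 4·4+4·2 = 24
gcd(3,4,4,4) = 1

Coefficients: [3, 4, 4, 4]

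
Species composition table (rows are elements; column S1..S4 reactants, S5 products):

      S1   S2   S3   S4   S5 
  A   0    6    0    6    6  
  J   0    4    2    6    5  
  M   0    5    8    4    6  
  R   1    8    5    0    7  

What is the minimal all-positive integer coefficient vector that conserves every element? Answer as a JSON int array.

A: 5·0+4·6+1·0+2·6 = 36 | 6·6 = 36
J: 5·0+4·4+1·2+2·6 = 30 | 6·5 = 30
M: 5·0+4·5+1·8+2·4 = 36 | 6·6 = 36
R: 5·1+4·8+1·5+2·0 = 42 | 6·7 = 42
gcd(5,4,1,2,6) = 1

Coefficients: [5, 4, 1, 2, 6]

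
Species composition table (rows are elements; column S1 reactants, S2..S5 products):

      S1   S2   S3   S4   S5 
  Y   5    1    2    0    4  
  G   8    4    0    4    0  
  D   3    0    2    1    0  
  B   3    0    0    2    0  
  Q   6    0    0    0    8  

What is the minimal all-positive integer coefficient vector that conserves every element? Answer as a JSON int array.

Coefficients: [4, 2, 3, 6, 3]

Y: 4·5 = 20 | 2·1+3·2+6·0+3·4 = 20
G: 4·8 = 32 | 2·4+3·0+6·4+3·0 = 32
D: 4·3 = 12 | 2·0+3·2+6·1+3·0 = 12
B: 4·3 = 12 | 2·0+3·0+6·2+3·0 = 12
Q: 4·6 = 24 | 2·0+3·0+6·0+3·8 = 24
gcd(4,2,3,6,3) = 1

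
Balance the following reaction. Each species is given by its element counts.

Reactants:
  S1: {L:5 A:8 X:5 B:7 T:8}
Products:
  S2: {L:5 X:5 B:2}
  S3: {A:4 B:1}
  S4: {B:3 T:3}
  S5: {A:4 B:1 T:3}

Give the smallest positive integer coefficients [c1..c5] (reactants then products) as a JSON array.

Coefficients: [3, 3, 1, 3, 5]

L: 3·5 = 15 | 3·5+1·0+3·0+5·0 = 15
A: 3·8 = 24 | 3·0+1·4+3·0+5·4 = 24
X: 3·5 = 15 | 3·5+1·0+3·0+5·0 = 15
B: 3·7 = 21 | 3·2+1·1+3·3+5·1 = 21
T: 3·8 = 24 | 3·0+1·0+3·3+5·3 = 24
gcd(3,3,1,3,5) = 1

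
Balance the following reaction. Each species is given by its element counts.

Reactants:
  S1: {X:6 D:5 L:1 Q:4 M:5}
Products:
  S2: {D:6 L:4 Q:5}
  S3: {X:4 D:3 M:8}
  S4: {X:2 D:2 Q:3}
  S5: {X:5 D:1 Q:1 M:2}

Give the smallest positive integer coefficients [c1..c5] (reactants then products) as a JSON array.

Coefficients: [4, 1, 2, 3, 2]

X: 4·6 = 24 | 1·0+2·4+3·2+2·5 = 24
D: 4·5 = 20 | 1·6+2·3+3·2+2·1 = 20
L: 4·1 = 4 | 1·4+2·0+3·0+2·0 = 4
Q: 4·4 = 16 | 1·5+2·0+3·3+2·1 = 16
M: 4·5 = 20 | 1·0+2·8+3·0+2·2 = 20
gcd(4,1,2,3,2) = 1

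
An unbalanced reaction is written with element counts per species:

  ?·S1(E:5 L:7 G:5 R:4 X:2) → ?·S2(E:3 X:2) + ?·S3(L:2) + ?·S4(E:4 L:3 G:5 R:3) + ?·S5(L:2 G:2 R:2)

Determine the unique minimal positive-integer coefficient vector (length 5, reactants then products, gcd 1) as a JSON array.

Coefficients: [4, 4, 6, 2, 5]

E: 4·5 = 20 | 4·3+6·0+2·4+5·0 = 20
L: 4·7 = 28 | 4·0+6·2+2·3+5·2 = 28
G: 4·5 = 20 | 4·0+6·0+2·5+5·2 = 20
R: 4·4 = 16 | 4·0+6·0+2·3+5·2 = 16
X: 4·2 = 8 | 4·2+6·0+2·0+5·0 = 8
gcd(4,4,6,2,5) = 1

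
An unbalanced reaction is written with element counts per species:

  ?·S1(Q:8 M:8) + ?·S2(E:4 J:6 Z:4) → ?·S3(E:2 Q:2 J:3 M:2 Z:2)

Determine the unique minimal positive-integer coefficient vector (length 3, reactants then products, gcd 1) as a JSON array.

E: 1·0+2·4 = 8 | 4·2 = 8
Q: 1·8+2·0 = 8 | 4·2 = 8
J: 1·0+2·6 = 12 | 4·3 = 12
M: 1·8+2·0 = 8 | 4·2 = 8
Z: 1·0+2·4 = 8 | 4·2 = 8
gcd(1,2,4) = 1

Coefficients: [1, 2, 4]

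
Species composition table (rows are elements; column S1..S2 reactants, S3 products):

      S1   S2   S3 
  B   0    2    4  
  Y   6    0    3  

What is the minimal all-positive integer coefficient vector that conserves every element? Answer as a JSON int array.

Coefficients: [1, 4, 2]

B: 1·0+4·2 = 8 | 2·4 = 8
Y: 1·6+4·0 = 6 | 2·3 = 6
gcd(1,4,2) = 1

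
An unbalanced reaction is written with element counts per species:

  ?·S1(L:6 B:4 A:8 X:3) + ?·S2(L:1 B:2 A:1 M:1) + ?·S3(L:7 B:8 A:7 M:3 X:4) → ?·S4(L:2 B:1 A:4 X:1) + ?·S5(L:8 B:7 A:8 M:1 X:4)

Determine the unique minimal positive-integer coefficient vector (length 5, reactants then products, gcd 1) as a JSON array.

Coefficients: [6, 1, 1, 6, 4]

L: 6·6+1·1+1·7 = 44 | 6·2+4·8 = 44
B: 6·4+1·2+1·8 = 34 | 6·1+4·7 = 34
A: 6·8+1·1+1·7 = 56 | 6·4+4·8 = 56
M: 6·0+1·1+1·3 = 4 | 6·0+4·1 = 4
X: 6·3+1·0+1·4 = 22 | 6·1+4·4 = 22
gcd(6,1,1,6,4) = 1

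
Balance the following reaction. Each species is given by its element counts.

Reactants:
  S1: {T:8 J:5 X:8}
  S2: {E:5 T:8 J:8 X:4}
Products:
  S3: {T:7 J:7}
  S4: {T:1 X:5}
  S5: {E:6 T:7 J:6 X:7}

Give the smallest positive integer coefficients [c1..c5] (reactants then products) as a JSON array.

E: 2·0+6·5 = 30 | 4·0+1·0+5·6 = 30
T: 2·8+6·8 = 64 | 4·7+1·1+5·7 = 64
J: 2·5+6·8 = 58 | 4·7+1·0+5·6 = 58
X: 2·8+6·4 = 40 | 4·0+1·5+5·7 = 40
gcd(2,6,4,1,5) = 1

Coefficients: [2, 6, 4, 1, 5]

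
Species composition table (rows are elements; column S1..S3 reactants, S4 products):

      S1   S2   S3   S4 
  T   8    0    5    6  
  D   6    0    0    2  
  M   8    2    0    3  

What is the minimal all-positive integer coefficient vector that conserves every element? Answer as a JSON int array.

Coefficients: [2, 1, 4, 6]

T: 2·8+1·0+4·5 = 36 | 6·6 = 36
D: 2·6+1·0+4·0 = 12 | 6·2 = 12
M: 2·8+1·2+4·0 = 18 | 6·3 = 18
gcd(2,1,4,6) = 1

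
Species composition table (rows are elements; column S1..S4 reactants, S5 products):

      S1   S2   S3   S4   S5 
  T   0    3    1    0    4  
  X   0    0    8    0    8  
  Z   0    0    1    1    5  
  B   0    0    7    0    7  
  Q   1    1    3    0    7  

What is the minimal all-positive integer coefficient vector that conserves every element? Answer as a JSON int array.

T: 3·0+1·3+1·1+4·0 = 4 | 1·4 = 4
X: 3·0+1·0+1·8+4·0 = 8 | 1·8 = 8
Z: 3·0+1·0+1·1+4·1 = 5 | 1·5 = 5
B: 3·0+1·0+1·7+4·0 = 7 | 1·7 = 7
Q: 3·1+1·1+1·3+4·0 = 7 | 1·7 = 7
gcd(3,1,1,4,1) = 1

Coefficients: [3, 1, 1, 4, 1]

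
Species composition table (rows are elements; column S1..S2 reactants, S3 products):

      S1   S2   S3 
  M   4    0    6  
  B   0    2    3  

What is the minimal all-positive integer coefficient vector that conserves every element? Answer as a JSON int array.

Coefficients: [3, 3, 2]

M: 3·4+3·0 = 12 | 2·6 = 12
B: 3·0+3·2 = 6 | 2·3 = 6
gcd(3,3,2) = 1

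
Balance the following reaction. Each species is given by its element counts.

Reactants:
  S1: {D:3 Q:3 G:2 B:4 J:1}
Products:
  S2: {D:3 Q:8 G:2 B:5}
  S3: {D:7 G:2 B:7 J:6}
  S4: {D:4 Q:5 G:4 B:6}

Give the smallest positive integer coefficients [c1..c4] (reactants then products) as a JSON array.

D: 6·3 = 18 | 1·3+1·7+2·4 = 18
Q: 6·3 = 18 | 1·8+1·0+2·5 = 18
G: 6·2 = 12 | 1·2+1·2+2·4 = 12
B: 6·4 = 24 | 1·5+1·7+2·6 = 24
J: 6·1 = 6 | 1·0+1·6+2·0 = 6
gcd(6,1,1,2) = 1

Coefficients: [6, 1, 1, 2]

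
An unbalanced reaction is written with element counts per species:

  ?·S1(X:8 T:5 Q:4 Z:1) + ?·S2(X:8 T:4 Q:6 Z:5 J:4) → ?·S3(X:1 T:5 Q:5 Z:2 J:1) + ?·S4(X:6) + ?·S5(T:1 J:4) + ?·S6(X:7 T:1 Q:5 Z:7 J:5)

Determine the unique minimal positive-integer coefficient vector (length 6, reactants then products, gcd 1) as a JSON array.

Coefficients: [1, 6, 5, 5, 1, 3]

X: 1·8+6·8 = 56 | 5·1+5·6+1·0+3·7 = 56
T: 1·5+6·4 = 29 | 5·5+5·0+1·1+3·1 = 29
Q: 1·4+6·6 = 40 | 5·5+5·0+1·0+3·5 = 40
Z: 1·1+6·5 = 31 | 5·2+5·0+1·0+3·7 = 31
J: 1·0+6·4 = 24 | 5·1+5·0+1·4+3·5 = 24
gcd(1,6,5,5,1,3) = 1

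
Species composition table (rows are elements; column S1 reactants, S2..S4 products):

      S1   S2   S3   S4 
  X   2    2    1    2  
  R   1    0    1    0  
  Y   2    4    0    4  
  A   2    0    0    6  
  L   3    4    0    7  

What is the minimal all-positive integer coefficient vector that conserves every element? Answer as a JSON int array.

Coefficients: [6, 1, 6, 2]

X: 6·2 = 12 | 1·2+6·1+2·2 = 12
R: 6·1 = 6 | 1·0+6·1+2·0 = 6
Y: 6·2 = 12 | 1·4+6·0+2·4 = 12
A: 6·2 = 12 | 1·0+6·0+2·6 = 12
L: 6·3 = 18 | 1·4+6·0+2·7 = 18
gcd(6,1,6,2) = 1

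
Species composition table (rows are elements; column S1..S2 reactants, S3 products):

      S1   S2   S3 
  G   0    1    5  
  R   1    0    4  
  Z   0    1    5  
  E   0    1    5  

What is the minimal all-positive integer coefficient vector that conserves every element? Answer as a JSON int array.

Coefficients: [4, 5, 1]

G: 4·0+5·1 = 5 | 1·5 = 5
R: 4·1+5·0 = 4 | 1·4 = 4
Z: 4·0+5·1 = 5 | 1·5 = 5
E: 4·0+5·1 = 5 | 1·5 = 5
gcd(4,5,1) = 1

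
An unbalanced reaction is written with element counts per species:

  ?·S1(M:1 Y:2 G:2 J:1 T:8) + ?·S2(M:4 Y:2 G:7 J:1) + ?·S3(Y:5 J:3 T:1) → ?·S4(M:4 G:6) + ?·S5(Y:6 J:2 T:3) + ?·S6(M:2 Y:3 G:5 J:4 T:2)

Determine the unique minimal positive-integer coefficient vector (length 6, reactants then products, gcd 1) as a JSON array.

M: 2·1+5·4+5·0 = 22 | 4·4+5·0+3·2 = 22
Y: 2·2+5·2+5·5 = 39 | 4·0+5·6+3·3 = 39
G: 2·2+5·7+5·0 = 39 | 4·6+5·0+3·5 = 39
J: 2·1+5·1+5·3 = 22 | 4·0+5·2+3·4 = 22
T: 2·8+5·0+5·1 = 21 | 4·0+5·3+3·2 = 21
gcd(2,5,5,4,5,3) = 1

Coefficients: [2, 5, 5, 4, 5, 3]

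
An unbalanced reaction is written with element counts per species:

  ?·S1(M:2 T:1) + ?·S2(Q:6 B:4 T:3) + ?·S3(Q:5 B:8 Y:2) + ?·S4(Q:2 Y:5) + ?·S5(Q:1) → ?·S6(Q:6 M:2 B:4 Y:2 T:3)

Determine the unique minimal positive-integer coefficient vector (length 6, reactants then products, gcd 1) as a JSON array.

Coefficients: [6, 4, 1, 2, 3, 6]

Q: 6·0+4·6+1·5+2·2+3·1 = 36 | 6·6 = 36
M: 6·2+4·0+1·0+2·0+3·0 = 12 | 6·2 = 12
B: 6·0+4·4+1·8+2·0+3·0 = 24 | 6·4 = 24
Y: 6·0+4·0+1·2+2·5+3·0 = 12 | 6·2 = 12
T: 6·1+4·3+1·0+2·0+3·0 = 18 | 6·3 = 18
gcd(6,4,1,2,3,6) = 1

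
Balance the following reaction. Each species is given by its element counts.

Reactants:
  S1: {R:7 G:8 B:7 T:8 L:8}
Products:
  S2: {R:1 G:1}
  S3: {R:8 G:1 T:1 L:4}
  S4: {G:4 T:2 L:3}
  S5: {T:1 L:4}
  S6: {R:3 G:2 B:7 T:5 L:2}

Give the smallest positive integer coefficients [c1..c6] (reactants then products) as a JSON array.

R: 5·7 = 35 | 4·1+2·8+6·0+1·0+5·3 = 35
G: 5·8 = 40 | 4·1+2·1+6·4+1·0+5·2 = 40
B: 5·7 = 35 | 4·0+2·0+6·0+1·0+5·7 = 35
T: 5·8 = 40 | 4·0+2·1+6·2+1·1+5·5 = 40
L: 5·8 = 40 | 4·0+2·4+6·3+1·4+5·2 = 40
gcd(5,4,2,6,1,5) = 1

Coefficients: [5, 4, 2, 6, 1, 5]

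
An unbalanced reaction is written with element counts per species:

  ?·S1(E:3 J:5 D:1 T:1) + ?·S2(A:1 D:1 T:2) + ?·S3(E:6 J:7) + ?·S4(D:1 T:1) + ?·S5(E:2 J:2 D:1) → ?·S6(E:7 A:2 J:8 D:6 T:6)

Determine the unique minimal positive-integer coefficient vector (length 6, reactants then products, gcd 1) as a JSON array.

Coefficients: [1, 6, 1, 5, 6, 3]

E: 1·3+6·0+1·6+5·0+6·2 = 21 | 3·7 = 21
A: 1·0+6·1+1·0+5·0+6·0 = 6 | 3·2 = 6
J: 1·5+6·0+1·7+5·0+6·2 = 24 | 3·8 = 24
D: 1·1+6·1+1·0+5·1+6·1 = 18 | 3·6 = 18
T: 1·1+6·2+1·0+5·1+6·0 = 18 | 3·6 = 18
gcd(1,6,1,5,6,3) = 1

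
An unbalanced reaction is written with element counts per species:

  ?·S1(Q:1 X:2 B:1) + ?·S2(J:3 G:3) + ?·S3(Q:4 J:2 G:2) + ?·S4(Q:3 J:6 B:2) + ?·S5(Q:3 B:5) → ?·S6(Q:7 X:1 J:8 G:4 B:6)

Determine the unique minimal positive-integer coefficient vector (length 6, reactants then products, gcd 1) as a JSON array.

Coefficients: [3, 6, 3, 4, 5, 6]

Q: 3·1+6·0+3·4+4·3+5·3 = 42 | 6·7 = 42
X: 3·2+6·0+3·0+4·0+5·0 = 6 | 6·1 = 6
J: 3·0+6·3+3·2+4·6+5·0 = 48 | 6·8 = 48
G: 3·0+6·3+3·2+4·0+5·0 = 24 | 6·4 = 24
B: 3·1+6·0+3·0+4·2+5·5 = 36 | 6·6 = 36
gcd(3,6,3,4,5,6) = 1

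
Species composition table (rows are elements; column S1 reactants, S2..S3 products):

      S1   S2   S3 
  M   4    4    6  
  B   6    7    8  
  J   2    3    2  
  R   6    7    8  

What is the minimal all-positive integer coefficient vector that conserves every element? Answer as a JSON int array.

Coefficients: [5, 2, 2]

M: 5·4 = 20 | 2·4+2·6 = 20
B: 5·6 = 30 | 2·7+2·8 = 30
J: 5·2 = 10 | 2·3+2·2 = 10
R: 5·6 = 30 | 2·7+2·8 = 30
gcd(5,2,2) = 1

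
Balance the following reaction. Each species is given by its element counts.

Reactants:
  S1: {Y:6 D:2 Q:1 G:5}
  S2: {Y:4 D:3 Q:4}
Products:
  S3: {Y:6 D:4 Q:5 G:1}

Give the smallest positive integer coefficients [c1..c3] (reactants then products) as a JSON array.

Y: 1·6+6·4 = 30 | 5·6 = 30
D: 1·2+6·3 = 20 | 5·4 = 20
Q: 1·1+6·4 = 25 | 5·5 = 25
G: 1·5+6·0 = 5 | 5·1 = 5
gcd(1,6,5) = 1

Coefficients: [1, 6, 5]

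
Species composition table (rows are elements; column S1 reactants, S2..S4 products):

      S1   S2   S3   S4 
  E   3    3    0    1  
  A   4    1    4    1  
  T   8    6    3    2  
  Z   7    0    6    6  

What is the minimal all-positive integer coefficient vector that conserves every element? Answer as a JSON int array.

E: 6·3 = 18 | 5·3+4·0+3·1 = 18
A: 6·4 = 24 | 5·1+4·4+3·1 = 24
T: 6·8 = 48 | 5·6+4·3+3·2 = 48
Z: 6·7 = 42 | 5·0+4·6+3·6 = 42
gcd(6,5,4,3) = 1

Coefficients: [6, 5, 4, 3]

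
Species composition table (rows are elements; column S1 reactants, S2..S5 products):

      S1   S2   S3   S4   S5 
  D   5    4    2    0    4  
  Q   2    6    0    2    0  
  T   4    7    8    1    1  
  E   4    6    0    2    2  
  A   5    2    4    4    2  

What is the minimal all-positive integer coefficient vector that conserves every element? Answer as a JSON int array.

Coefficients: [6, 1, 1, 3, 6]

D: 6·5 = 30 | 1·4+1·2+3·0+6·4 = 30
Q: 6·2 = 12 | 1·6+1·0+3·2+6·0 = 12
T: 6·4 = 24 | 1·7+1·8+3·1+6·1 = 24
E: 6·4 = 24 | 1·6+1·0+3·2+6·2 = 24
A: 6·5 = 30 | 1·2+1·4+3·4+6·2 = 30
gcd(6,1,1,3,6) = 1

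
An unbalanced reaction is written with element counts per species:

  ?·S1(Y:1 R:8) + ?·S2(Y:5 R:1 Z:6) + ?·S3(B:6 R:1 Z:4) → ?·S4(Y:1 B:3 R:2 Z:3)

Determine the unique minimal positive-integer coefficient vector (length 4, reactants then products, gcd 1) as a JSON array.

Y: 1·1+1·5+3·0 = 6 | 6·1 = 6
B: 1·0+1·0+3·6 = 18 | 6·3 = 18
R: 1·8+1·1+3·1 = 12 | 6·2 = 12
Z: 1·0+1·6+3·4 = 18 | 6·3 = 18
gcd(1,1,3,6) = 1

Coefficients: [1, 1, 3, 6]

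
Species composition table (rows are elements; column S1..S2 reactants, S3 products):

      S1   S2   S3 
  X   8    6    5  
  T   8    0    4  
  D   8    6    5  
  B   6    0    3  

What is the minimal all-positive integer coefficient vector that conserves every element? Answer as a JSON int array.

X: 3·8+1·6 = 30 | 6·5 = 30
T: 3·8+1·0 = 24 | 6·4 = 24
D: 3·8+1·6 = 30 | 6·5 = 30
B: 3·6+1·0 = 18 | 6·3 = 18
gcd(3,1,6) = 1

Coefficients: [3, 1, 6]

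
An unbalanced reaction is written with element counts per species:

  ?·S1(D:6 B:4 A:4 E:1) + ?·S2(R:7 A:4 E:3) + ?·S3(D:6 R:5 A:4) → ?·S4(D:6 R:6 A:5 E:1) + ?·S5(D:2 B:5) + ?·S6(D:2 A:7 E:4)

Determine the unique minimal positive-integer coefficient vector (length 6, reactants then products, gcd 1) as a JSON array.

D: 5·6+3·0+3·6 = 48 | 6·6+4·2+2·2 = 48
R: 5·0+3·7+3·5 = 36 | 6·6+4·0+2·0 = 36
B: 5·4+3·0+3·0 = 20 | 6·0+4·5+2·0 = 20
A: 5·4+3·4+3·4 = 44 | 6·5+4·0+2·7 = 44
E: 5·1+3·3+3·0 = 14 | 6·1+4·0+2·4 = 14
gcd(5,3,3,6,4,2) = 1

Coefficients: [5, 3, 3, 6, 4, 2]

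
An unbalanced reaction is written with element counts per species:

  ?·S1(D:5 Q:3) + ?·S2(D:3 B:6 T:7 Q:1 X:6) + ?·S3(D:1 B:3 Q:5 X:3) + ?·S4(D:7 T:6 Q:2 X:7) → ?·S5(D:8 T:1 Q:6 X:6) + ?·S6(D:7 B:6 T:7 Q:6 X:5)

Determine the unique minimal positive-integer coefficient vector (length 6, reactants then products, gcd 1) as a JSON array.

D: 5·5+1·3+4·1+3·7 = 53 | 4·8+3·7 = 53
B: 5·0+1·6+4·3+3·0 = 18 | 4·0+3·6 = 18
T: 5·0+1·7+4·0+3·6 = 25 | 4·1+3·7 = 25
Q: 5·3+1·1+4·5+3·2 = 42 | 4·6+3·6 = 42
X: 5·0+1·6+4·3+3·7 = 39 | 4·6+3·5 = 39
gcd(5,1,4,3,4,3) = 1

Coefficients: [5, 1, 4, 3, 4, 3]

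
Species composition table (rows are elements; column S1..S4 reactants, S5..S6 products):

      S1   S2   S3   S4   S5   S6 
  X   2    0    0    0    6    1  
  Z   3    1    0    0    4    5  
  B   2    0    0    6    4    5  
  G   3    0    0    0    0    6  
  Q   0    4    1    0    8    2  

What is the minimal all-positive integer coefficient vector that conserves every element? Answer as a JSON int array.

Coefficients: [4, 2, 4, 1, 1, 2]

X: 4·2+2·0+4·0+1·0 = 8 | 1·6+2·1 = 8
Z: 4·3+2·1+4·0+1·0 = 14 | 1·4+2·5 = 14
B: 4·2+2·0+4·0+1·6 = 14 | 1·4+2·5 = 14
G: 4·3+2·0+4·0+1·0 = 12 | 1·0+2·6 = 12
Q: 4·0+2·4+4·1+1·0 = 12 | 1·8+2·2 = 12
gcd(4,2,4,1,1,2) = 1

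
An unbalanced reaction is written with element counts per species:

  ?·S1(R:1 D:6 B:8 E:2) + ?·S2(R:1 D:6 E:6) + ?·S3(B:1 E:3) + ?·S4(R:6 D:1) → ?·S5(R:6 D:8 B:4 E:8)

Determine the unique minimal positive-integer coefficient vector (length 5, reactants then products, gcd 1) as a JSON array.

Coefficients: [2, 4, 4, 4, 5]

R: 2·1+4·1+4·0+4·6 = 30 | 5·6 = 30
D: 2·6+4·6+4·0+4·1 = 40 | 5·8 = 40
B: 2·8+4·0+4·1+4·0 = 20 | 5·4 = 20
E: 2·2+4·6+4·3+4·0 = 40 | 5·8 = 40
gcd(2,4,4,4,5) = 1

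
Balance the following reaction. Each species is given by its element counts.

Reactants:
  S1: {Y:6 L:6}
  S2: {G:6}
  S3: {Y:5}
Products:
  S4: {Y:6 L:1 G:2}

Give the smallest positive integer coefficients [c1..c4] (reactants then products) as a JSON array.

Coefficients: [1, 2, 6, 6]

Y: 1·6+2·0+6·5 = 36 | 6·6 = 36
L: 1·6+2·0+6·0 = 6 | 6·1 = 6
G: 1·0+2·6+6·0 = 12 | 6·2 = 12
gcd(1,2,6,6) = 1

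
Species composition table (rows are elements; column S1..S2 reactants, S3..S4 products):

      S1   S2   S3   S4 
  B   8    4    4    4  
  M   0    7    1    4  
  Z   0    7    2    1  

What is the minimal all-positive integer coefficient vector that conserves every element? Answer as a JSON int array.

Coefficients: [3, 2, 6, 2]

B: 3·8+2·4 = 32 | 6·4+2·4 = 32
M: 3·0+2·7 = 14 | 6·1+2·4 = 14
Z: 3·0+2·7 = 14 | 6·2+2·1 = 14
gcd(3,2,6,2) = 1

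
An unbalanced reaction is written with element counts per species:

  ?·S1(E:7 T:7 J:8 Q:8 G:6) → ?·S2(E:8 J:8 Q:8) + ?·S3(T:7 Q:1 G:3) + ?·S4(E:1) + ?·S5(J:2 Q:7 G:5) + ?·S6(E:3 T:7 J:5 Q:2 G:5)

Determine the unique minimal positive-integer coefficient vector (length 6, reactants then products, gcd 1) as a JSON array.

Coefficients: [6, 3, 2, 6, 2, 4]

E: 6·7 = 42 | 3·8+2·0+6·1+2·0+4·3 = 42
T: 6·7 = 42 | 3·0+2·7+6·0+2·0+4·7 = 42
J: 6·8 = 48 | 3·8+2·0+6·0+2·2+4·5 = 48
Q: 6·8 = 48 | 3·8+2·1+6·0+2·7+4·2 = 48
G: 6·6 = 36 | 3·0+2·3+6·0+2·5+4·5 = 36
gcd(6,3,2,6,2,4) = 1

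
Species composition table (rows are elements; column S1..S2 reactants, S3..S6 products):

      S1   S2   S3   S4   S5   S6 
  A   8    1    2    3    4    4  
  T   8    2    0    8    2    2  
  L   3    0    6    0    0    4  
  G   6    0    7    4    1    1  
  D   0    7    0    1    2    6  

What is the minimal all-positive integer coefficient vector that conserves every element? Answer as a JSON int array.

Coefficients: [6, 5, 1, 5, 6, 3]

A: 6·8+5·1 = 53 | 1·2+5·3+6·4+3·4 = 53
T: 6·8+5·2 = 58 | 1·0+5·8+6·2+3·2 = 58
L: 6·3+5·0 = 18 | 1·6+5·0+6·0+3·4 = 18
G: 6·6+5·0 = 36 | 1·7+5·4+6·1+3·1 = 36
D: 6·0+5·7 = 35 | 1·0+5·1+6·2+3·6 = 35
gcd(6,5,1,5,6,3) = 1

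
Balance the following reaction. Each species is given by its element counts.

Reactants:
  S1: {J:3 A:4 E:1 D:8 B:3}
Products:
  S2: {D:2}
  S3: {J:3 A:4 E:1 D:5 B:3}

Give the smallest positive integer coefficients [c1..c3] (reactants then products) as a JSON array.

J: 2·3 = 6 | 3·0+2·3 = 6
A: 2·4 = 8 | 3·0+2·4 = 8
E: 2·1 = 2 | 3·0+2·1 = 2
D: 2·8 = 16 | 3·2+2·5 = 16
B: 2·3 = 6 | 3·0+2·3 = 6
gcd(2,3,2) = 1

Coefficients: [2, 3, 2]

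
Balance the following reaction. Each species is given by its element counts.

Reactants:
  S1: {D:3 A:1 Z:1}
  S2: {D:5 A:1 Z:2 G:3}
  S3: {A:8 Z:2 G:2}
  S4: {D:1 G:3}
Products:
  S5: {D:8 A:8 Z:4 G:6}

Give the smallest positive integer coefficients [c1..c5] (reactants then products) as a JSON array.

Coefficients: [6, 2, 3, 4, 4]

D: 6·3+2·5+3·0+4·1 = 32 | 4·8 = 32
A: 6·1+2·1+3·8+4·0 = 32 | 4·8 = 32
Z: 6·1+2·2+3·2+4·0 = 16 | 4·4 = 16
G: 6·0+2·3+3·2+4·3 = 24 | 4·6 = 24
gcd(6,2,3,4,4) = 1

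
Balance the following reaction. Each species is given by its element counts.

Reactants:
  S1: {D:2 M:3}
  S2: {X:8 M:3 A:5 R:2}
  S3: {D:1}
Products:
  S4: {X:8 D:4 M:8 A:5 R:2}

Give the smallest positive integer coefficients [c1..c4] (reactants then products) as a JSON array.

Coefficients: [5, 3, 2, 3]

X: 5·0+3·8+2·0 = 24 | 3·8 = 24
D: 5·2+3·0+2·1 = 12 | 3·4 = 12
M: 5·3+3·3+2·0 = 24 | 3·8 = 24
A: 5·0+3·5+2·0 = 15 | 3·5 = 15
R: 5·0+3·2+2·0 = 6 | 3·2 = 6
gcd(5,3,2,3) = 1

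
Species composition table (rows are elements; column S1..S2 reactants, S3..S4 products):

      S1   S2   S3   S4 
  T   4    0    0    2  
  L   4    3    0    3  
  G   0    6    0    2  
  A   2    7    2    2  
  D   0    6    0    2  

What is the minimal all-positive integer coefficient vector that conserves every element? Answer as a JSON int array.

T: 3·4+2·0 = 12 | 4·0+6·2 = 12
L: 3·4+2·3 = 18 | 4·0+6·3 = 18
G: 3·0+2·6 = 12 | 4·0+6·2 = 12
A: 3·2+2·7 = 20 | 4·2+6·2 = 20
D: 3·0+2·6 = 12 | 4·0+6·2 = 12
gcd(3,2,4,6) = 1

Coefficients: [3, 2, 4, 6]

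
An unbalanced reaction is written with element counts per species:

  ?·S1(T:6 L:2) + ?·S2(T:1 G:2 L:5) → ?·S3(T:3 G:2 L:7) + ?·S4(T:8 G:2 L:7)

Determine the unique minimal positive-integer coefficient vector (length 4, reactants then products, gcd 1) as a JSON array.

Coefficients: [5, 5, 1, 4]

T: 5·6+5·1 = 35 | 1·3+4·8 = 35
G: 5·0+5·2 = 10 | 1·2+4·2 = 10
L: 5·2+5·5 = 35 | 1·7+4·7 = 35
gcd(5,5,1,4) = 1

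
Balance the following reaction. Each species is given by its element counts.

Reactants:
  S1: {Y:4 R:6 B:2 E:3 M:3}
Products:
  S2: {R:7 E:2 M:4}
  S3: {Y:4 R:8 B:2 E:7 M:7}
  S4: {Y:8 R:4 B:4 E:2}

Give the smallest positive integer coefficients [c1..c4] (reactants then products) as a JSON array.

Coefficients: [5, 2, 1, 2]

Y: 5·4 = 20 | 2·0+1·4+2·8 = 20
R: 5·6 = 30 | 2·7+1·8+2·4 = 30
B: 5·2 = 10 | 2·0+1·2+2·4 = 10
E: 5·3 = 15 | 2·2+1·7+2·2 = 15
M: 5·3 = 15 | 2·4+1·7+2·0 = 15
gcd(5,2,1,2) = 1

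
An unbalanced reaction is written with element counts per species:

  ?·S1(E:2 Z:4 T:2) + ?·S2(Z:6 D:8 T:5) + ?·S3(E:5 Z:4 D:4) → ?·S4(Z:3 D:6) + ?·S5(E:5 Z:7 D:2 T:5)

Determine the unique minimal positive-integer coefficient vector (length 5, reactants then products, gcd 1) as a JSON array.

E: 5·2+4·0+4·5 = 30 | 6·0+6·5 = 30
Z: 5·4+4·6+4·4 = 60 | 6·3+6·7 = 60
D: 5·0+4·8+4·4 = 48 | 6·6+6·2 = 48
T: 5·2+4·5+4·0 = 30 | 6·0+6·5 = 30
gcd(5,4,4,6,6) = 1

Coefficients: [5, 4, 4, 6, 6]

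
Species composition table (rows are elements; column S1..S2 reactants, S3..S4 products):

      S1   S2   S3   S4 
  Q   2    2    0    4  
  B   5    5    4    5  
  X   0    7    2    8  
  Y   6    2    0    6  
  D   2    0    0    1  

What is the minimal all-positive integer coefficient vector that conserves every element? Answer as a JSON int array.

Q: 2·2+6·2 = 16 | 5·0+4·4 = 16
B: 2·5+6·5 = 40 | 5·4+4·5 = 40
X: 2·0+6·7 = 42 | 5·2+4·8 = 42
Y: 2·6+6·2 = 24 | 5·0+4·6 = 24
D: 2·2+6·0 = 4 | 5·0+4·1 = 4
gcd(2,6,5,4) = 1

Coefficients: [2, 6, 5, 4]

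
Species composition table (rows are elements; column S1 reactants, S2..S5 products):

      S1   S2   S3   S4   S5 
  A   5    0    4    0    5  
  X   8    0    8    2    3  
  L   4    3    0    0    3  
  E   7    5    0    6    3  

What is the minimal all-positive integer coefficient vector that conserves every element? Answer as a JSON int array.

A: 6·5 = 30 | 6·0+5·4+1·0+2·5 = 30
X: 6·8 = 48 | 6·0+5·8+1·2+2·3 = 48
L: 6·4 = 24 | 6·3+5·0+1·0+2·3 = 24
E: 6·7 = 42 | 6·5+5·0+1·6+2·3 = 42
gcd(6,6,5,1,2) = 1

Coefficients: [6, 6, 5, 1, 2]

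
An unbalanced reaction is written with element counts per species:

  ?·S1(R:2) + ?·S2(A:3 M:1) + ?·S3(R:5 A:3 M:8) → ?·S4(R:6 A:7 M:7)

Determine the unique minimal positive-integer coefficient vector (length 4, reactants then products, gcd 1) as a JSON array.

R: 4·2+5·0+2·5 = 18 | 3·6 = 18
A: 4·0+5·3+2·3 = 21 | 3·7 = 21
M: 4·0+5·1+2·8 = 21 | 3·7 = 21
gcd(4,5,2,3) = 1

Coefficients: [4, 5, 2, 3]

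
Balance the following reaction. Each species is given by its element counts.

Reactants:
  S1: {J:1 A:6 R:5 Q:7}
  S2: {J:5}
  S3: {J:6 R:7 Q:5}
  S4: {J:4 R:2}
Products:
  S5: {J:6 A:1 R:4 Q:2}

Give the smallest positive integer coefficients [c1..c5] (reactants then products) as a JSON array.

Coefficients: [1, 1, 1, 6, 6]

J: 1·1+1·5+1·6+6·4 = 36 | 6·6 = 36
A: 1·6+1·0+1·0+6·0 = 6 | 6·1 = 6
R: 1·5+1·0+1·7+6·2 = 24 | 6·4 = 24
Q: 1·7+1·0+1·5+6·0 = 12 | 6·2 = 12
gcd(1,1,1,6,6) = 1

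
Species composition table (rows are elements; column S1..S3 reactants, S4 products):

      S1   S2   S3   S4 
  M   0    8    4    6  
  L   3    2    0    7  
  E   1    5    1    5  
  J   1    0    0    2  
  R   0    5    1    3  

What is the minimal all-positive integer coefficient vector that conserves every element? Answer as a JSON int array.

Coefficients: [4, 1, 1, 2]

M: 4·0+1·8+1·4 = 12 | 2·6 = 12
L: 4·3+1·2+1·0 = 14 | 2·7 = 14
E: 4·1+1·5+1·1 = 10 | 2·5 = 10
J: 4·1+1·0+1·0 = 4 | 2·2 = 4
R: 4·0+1·5+1·1 = 6 | 2·3 = 6
gcd(4,1,1,2) = 1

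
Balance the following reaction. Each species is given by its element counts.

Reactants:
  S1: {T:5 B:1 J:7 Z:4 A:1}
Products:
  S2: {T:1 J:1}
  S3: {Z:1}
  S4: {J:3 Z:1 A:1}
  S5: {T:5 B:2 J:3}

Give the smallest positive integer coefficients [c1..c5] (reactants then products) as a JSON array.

T: 2·5 = 10 | 5·1+6·0+2·0+1·5 = 10
B: 2·1 = 2 | 5·0+6·0+2·0+1·2 = 2
J: 2·7 = 14 | 5·1+6·0+2·3+1·3 = 14
Z: 2·4 = 8 | 5·0+6·1+2·1+1·0 = 8
A: 2·1 = 2 | 5·0+6·0+2·1+1·0 = 2
gcd(2,5,6,2,1) = 1

Coefficients: [2, 5, 6, 2, 1]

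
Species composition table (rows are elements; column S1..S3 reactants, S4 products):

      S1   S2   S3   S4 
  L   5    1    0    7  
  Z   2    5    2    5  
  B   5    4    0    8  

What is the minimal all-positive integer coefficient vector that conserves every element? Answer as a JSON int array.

Coefficients: [4, 1, 1, 3]

L: 4·5+1·1+1·0 = 21 | 3·7 = 21
Z: 4·2+1·5+1·2 = 15 | 3·5 = 15
B: 4·5+1·4+1·0 = 24 | 3·8 = 24
gcd(4,1,1,3) = 1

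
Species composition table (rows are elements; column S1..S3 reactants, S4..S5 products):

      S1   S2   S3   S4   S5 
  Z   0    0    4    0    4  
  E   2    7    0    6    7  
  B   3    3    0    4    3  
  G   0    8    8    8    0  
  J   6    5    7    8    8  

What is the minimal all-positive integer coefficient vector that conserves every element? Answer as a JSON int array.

Z: 4·0+5·0+1·4 = 4 | 6·0+1·4 = 4
E: 4·2+5·7+1·0 = 43 | 6·6+1·7 = 43
B: 4·3+5·3+1·0 = 27 | 6·4+1·3 = 27
G: 4·0+5·8+1·8 = 48 | 6·8+1·0 = 48
J: 4·6+5·5+1·7 = 56 | 6·8+1·8 = 56
gcd(4,5,1,6,1) = 1

Coefficients: [4, 5, 1, 6, 1]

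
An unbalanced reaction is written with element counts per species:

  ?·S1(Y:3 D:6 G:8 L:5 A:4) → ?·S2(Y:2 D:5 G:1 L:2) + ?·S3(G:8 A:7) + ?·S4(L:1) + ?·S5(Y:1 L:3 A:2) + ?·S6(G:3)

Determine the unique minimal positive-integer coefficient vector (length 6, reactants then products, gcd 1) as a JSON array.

Y: 5·3 = 15 | 6·2+2·0+4·0+3·1+6·0 = 15
D: 5·6 = 30 | 6·5+2·0+4·0+3·0+6·0 = 30
G: 5·8 = 40 | 6·1+2·8+4·0+3·0+6·3 = 40
L: 5·5 = 25 | 6·2+2·0+4·1+3·3+6·0 = 25
A: 5·4 = 20 | 6·0+2·7+4·0+3·2+6·0 = 20
gcd(5,6,2,4,3,6) = 1

Coefficients: [5, 6, 2, 4, 3, 6]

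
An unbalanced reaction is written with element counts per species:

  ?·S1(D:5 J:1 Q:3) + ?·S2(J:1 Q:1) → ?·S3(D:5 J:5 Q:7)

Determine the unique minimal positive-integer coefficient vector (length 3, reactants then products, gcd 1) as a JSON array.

D: 1·5+4·0 = 5 | 1·5 = 5
J: 1·1+4·1 = 5 | 1·5 = 5
Q: 1·3+4·1 = 7 | 1·7 = 7
gcd(1,4,1) = 1

Coefficients: [1, 4, 1]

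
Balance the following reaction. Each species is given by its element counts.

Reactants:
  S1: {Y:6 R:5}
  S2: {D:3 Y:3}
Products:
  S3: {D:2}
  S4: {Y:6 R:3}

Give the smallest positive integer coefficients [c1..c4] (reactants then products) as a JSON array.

D: 3·0+4·3 = 12 | 6·2+5·0 = 12
Y: 3·6+4·3 = 30 | 6·0+5·6 = 30
R: 3·5+4·0 = 15 | 6·0+5·3 = 15
gcd(3,4,6,5) = 1

Coefficients: [3, 4, 6, 5]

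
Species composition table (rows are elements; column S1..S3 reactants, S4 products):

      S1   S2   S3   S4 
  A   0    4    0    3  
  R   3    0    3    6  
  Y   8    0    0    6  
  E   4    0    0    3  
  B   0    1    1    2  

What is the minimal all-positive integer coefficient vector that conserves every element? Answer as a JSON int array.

Coefficients: [3, 3, 5, 4]

A: 3·0+3·4+5·0 = 12 | 4·3 = 12
R: 3·3+3·0+5·3 = 24 | 4·6 = 24
Y: 3·8+3·0+5·0 = 24 | 4·6 = 24
E: 3·4+3·0+5·0 = 12 | 4·3 = 12
B: 3·0+3·1+5·1 = 8 | 4·2 = 8
gcd(3,3,5,4) = 1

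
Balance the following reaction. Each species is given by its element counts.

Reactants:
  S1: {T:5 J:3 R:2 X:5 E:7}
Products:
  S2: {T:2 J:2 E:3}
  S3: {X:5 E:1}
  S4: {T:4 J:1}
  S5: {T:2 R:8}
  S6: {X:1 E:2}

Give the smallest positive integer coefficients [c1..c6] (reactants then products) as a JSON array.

Coefficients: [4, 5, 3, 2, 1, 5]

T: 4·5 = 20 | 5·2+3·0+2·4+1·2+5·0 = 20
J: 4·3 = 12 | 5·2+3·0+2·1+1·0+5·0 = 12
R: 4·2 = 8 | 5·0+3·0+2·0+1·8+5·0 = 8
X: 4·5 = 20 | 5·0+3·5+2·0+1·0+5·1 = 20
E: 4·7 = 28 | 5·3+3·1+2·0+1·0+5·2 = 28
gcd(4,5,3,2,1,5) = 1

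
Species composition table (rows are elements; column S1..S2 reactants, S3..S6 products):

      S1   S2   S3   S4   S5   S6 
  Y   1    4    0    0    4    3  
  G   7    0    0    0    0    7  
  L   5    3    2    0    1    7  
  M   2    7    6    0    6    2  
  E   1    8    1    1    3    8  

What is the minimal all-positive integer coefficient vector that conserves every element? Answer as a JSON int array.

Y: 4·1+6·4 = 28 | 3·0+5·0+4·4+4·3 = 28
G: 4·7+6·0 = 28 | 3·0+5·0+4·0+4·7 = 28
L: 4·5+6·3 = 38 | 3·2+5·0+4·1+4·7 = 38
M: 4·2+6·7 = 50 | 3·6+5·0+4·6+4·2 = 50
E: 4·1+6·8 = 52 | 3·1+5·1+4·3+4·8 = 52
gcd(4,6,3,5,4,4) = 1

Coefficients: [4, 6, 3, 5, 4, 4]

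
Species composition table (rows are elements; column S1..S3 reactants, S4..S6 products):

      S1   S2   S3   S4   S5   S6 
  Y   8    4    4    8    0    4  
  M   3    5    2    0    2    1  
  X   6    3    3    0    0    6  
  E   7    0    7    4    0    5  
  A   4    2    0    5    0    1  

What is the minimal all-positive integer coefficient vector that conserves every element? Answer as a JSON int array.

Coefficients: [3, 1, 1, 2, 6, 4]

Y: 3·8+1·4+1·4 = 32 | 2·8+6·0+4·4 = 32
M: 3·3+1·5+1·2 = 16 | 2·0+6·2+4·1 = 16
X: 3·6+1·3+1·3 = 24 | 2·0+6·0+4·6 = 24
E: 3·7+1·0+1·7 = 28 | 2·4+6·0+4·5 = 28
A: 3·4+1·2+1·0 = 14 | 2·5+6·0+4·1 = 14
gcd(3,1,1,2,6,4) = 1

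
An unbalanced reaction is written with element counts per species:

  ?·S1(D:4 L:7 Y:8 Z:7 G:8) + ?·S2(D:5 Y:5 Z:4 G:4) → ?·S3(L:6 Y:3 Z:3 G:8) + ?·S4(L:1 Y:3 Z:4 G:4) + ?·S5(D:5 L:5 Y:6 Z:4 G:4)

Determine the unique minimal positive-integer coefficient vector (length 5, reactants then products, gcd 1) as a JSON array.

Coefficients: [5, 1, 1, 4, 5]

D: 5·4+1·5 = 25 | 1·0+4·0+5·5 = 25
L: 5·7+1·0 = 35 | 1·6+4·1+5·5 = 35
Y: 5·8+1·5 = 45 | 1·3+4·3+5·6 = 45
Z: 5·7+1·4 = 39 | 1·3+4·4+5·4 = 39
G: 5·8+1·4 = 44 | 1·8+4·4+5·4 = 44
gcd(5,1,1,4,5) = 1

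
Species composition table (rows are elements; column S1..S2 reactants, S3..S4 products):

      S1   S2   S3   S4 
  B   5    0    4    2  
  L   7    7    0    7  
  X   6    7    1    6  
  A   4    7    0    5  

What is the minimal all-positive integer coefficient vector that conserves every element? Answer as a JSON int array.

Coefficients: [2, 1, 1, 3]

B: 2·5+1·0 = 10 | 1·4+3·2 = 10
L: 2·7+1·7 = 21 | 1·0+3·7 = 21
X: 2·6+1·7 = 19 | 1·1+3·6 = 19
A: 2·4+1·7 = 15 | 1·0+3·5 = 15
gcd(2,1,1,3) = 1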